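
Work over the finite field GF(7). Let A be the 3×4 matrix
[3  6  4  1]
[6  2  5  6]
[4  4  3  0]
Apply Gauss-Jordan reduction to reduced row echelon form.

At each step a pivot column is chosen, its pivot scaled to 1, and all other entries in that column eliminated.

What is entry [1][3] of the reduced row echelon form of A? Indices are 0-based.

[1] R0 /= 3  ⇒  (1, 2, 6, 5)
     R1 -= 6·R0  ⇒  (0, 4, 4, 4)
     R2 -= 4·R0  ⇒  (0, 3, 0, 1)
[2] R1 /= 4  ⇒  (0, 1, 1, 1)
     R0 -= 2·R1  ⇒  (1, 0, 4, 3)
     R2 -= 3·R1  ⇒  (0, 0, 4, 5)
[3] R2 /= 4  ⇒  (0, 0, 1, 3)
     R0 -= 4·R2  ⇒  (1, 0, 0, 5)
     R1 -= 1·R2  ⇒  (0, 1, 0, 5)

M[1][3] = 5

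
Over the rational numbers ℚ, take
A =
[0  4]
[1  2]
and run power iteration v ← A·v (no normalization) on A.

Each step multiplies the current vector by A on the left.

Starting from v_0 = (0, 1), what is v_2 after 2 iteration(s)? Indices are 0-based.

v_2 = (8, 8)

v_0 = (0, 1).
v_1 = A·v_0 = (4, 2).
v_2 = A·v_1 = (8, 8).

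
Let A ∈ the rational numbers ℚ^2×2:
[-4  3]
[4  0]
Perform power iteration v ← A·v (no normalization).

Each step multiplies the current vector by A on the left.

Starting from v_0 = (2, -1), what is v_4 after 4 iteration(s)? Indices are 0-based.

v_0 = (2, -1).
v_1 = A·v_0 = (-11, 8).
v_2 = A·v_1 = (68, -44).
v_3 = A·v_2 = (-404, 272).
v_4 = A·v_3 = (2432, -1616).

v_4 = (2432, -1616)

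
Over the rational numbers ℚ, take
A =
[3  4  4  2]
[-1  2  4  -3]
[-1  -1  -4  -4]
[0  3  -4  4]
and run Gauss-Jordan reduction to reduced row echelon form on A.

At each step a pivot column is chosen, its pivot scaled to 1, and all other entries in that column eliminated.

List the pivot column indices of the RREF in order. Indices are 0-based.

pivot columns: 0, 1, 2, 3

step 1: normalize row 0 (÷3) = (1, 4/3, 4/3, 2/3)
  row 1: subtract -1×row0 = (0, 10/3, 16/3, -7/3)
  row 2: subtract -1×row0 = (0, 1/3, -8/3, -10/3)
step 2: normalize row 1 (÷10/3) = (0, 1, 8/5, -7/10)
  row 0: subtract 4/3×row1 = (1, 0, -4/5, 8/5)
  row 2: subtract 1/3×row1 = (0, 0, -16/5, -31/10)
  row 3: subtract 3×row1 = (0, 0, -44/5, 61/10)
step 3: normalize row 2 (÷-16/5) = (0, 0, 1, 31/32)
  row 0: subtract -4/5×row2 = (1, 0, 0, 19/8)
  row 1: subtract 8/5×row2 = (0, 1, 0, -9/4)
  row 3: subtract -44/5×row2 = (0, 0, 0, 117/8)
step 4: normalize row 3 (÷117/8) = (0, 0, 0, 1)
  row 0: subtract 19/8×row3 = (1, 0, 0, 0)
  row 1: subtract -9/4×row3 = (0, 1, 0, 0)
  row 2: subtract 31/32×row3 = (0, 0, 1, 0)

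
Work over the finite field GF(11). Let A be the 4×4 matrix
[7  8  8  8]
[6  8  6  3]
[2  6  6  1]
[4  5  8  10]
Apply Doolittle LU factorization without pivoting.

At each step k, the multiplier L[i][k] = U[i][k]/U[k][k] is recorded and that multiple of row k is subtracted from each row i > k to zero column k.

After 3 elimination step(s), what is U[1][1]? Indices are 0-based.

U[1][1] = 9

Step 1: pivot at (0,0) is 7.
  row1 ← row1 − (4)·row0  ⇒  L[1][0]=4, U row1=(0, 9, 7, 4)
  row2 ← row2 − (5)·row0  ⇒  L[2][0]=5, U row2=(0, 10, 10, 5)
  row3 ← row3 − (10)·row0  ⇒  L[3][0]=10, U row3=(0, 2, 5, 7)
Step 2: pivot at (1,1) is 9.
  row2 ← row2 − (6)·row1  ⇒  L[2][1]=6, U row2=(0, 0, 1, 3)
  row3 ← row3 − (10)·row1  ⇒  L[3][1]=10, U row3=(0, 0, 1, 0)
Step 3: pivot at (2,2) is 1.
  row3 ← row3 − (1)·row2  ⇒  L[3][2]=1, U row3=(0, 0, 0, 8)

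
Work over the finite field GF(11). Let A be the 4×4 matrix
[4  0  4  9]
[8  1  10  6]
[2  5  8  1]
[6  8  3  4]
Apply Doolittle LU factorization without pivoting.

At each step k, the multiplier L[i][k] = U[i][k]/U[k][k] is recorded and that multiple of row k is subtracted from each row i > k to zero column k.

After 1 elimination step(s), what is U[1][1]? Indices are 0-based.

U[1][1] = 1

k=0: U[0][0]=4
  eliminate (1,0): mult=2, new row 1: (0, 1, 2, 10); set L[1][0]=2
  eliminate (2,0): mult=6, new row 2: (0, 5, 6, 2); set L[2][0]=6
  eliminate (3,0): mult=7, new row 3: (0, 8, 8, 7); set L[3][0]=7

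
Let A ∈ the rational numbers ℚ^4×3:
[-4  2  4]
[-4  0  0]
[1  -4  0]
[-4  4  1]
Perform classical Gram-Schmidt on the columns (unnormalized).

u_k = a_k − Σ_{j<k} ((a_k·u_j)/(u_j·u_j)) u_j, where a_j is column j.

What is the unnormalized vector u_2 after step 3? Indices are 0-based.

Step 1: u_0 = a_0 = (-4, -4, 1, -4).
Step 2: u_1 = a_1 − (-4/7)·u_0 = (-2/7, -16/7, -24/7, 12/7).
Step 3: u_2 = a_2 − (-20/49)·u_0 − (1/35)·u_1 = (582/245, -384/245, 124/245, -167/245).

u_2 = (582/245, -384/245, 124/245, -167/245)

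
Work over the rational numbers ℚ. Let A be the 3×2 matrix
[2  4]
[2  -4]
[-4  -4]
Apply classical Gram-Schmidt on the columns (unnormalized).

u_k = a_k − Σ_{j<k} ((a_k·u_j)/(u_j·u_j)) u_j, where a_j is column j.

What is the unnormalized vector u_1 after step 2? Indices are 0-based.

Step 1: u_0 = a_0 = (2, 2, -4).
Step 2: u_1 = a_1 − (2/3)·u_0 = (8/3, -16/3, -4/3).

u_1 = (8/3, -16/3, -4/3)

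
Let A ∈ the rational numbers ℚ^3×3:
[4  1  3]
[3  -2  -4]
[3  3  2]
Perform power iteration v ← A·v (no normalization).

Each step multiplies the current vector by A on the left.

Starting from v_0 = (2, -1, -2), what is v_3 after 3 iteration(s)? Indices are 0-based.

v_3 = (190, -95, 74)

v_0 = (2, -1, -2).
v_1 = A·v_0 = (1, 16, -1).
v_2 = A·v_1 = (17, -25, 49).
v_3 = A·v_2 = (190, -95, 74).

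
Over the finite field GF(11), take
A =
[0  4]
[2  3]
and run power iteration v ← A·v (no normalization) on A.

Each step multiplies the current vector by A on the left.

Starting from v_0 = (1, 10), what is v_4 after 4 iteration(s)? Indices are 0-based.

v_0 = (1, 10).
v_1 = A·v_0 = (7, 10).
v_2 = A·v_1 = (7, 0).
v_3 = A·v_2 = (0, 3).
v_4 = A·v_3 = (1, 9).

v_4 = (1, 9)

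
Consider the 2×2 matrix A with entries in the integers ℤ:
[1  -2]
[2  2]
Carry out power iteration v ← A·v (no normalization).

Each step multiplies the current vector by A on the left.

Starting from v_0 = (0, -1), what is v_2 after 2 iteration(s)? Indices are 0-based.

v_0 = (0, -1).
v_1 = A·v_0 = (2, -2).
v_2 = A·v_1 = (6, 0).

v_2 = (6, 0)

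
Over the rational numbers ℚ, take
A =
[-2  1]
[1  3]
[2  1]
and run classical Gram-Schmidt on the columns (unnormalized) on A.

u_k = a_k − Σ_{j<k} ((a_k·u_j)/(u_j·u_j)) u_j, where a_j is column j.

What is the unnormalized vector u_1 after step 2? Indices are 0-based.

u_1 = (5/3, 8/3, 1/3)

Step 1: u_0 = a_0 = (-2, 1, 2).
Step 2: u_1 = a_1 − (1/3)·u_0 = (5/3, 8/3, 1/3).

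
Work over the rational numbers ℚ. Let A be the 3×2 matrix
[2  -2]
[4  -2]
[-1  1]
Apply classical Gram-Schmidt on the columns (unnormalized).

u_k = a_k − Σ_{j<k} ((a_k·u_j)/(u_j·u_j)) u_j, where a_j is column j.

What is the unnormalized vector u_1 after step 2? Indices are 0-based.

Step 1: u_0 = a_0 = (2, 4, -1).
Step 2: u_1 = a_1 − (-13/21)·u_0 = (-16/21, 10/21, 8/21).

u_1 = (-16/21, 10/21, 8/21)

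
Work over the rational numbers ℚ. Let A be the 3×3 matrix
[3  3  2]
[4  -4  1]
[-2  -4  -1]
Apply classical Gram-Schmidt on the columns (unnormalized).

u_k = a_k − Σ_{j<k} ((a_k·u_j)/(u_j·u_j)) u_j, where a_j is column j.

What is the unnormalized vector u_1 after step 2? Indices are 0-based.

Step 1: u_0 = a_0 = (3, 4, -2).
Step 2: u_1 = a_1 − (1/29)·u_0 = (84/29, -120/29, -114/29).

u_1 = (84/29, -120/29, -114/29)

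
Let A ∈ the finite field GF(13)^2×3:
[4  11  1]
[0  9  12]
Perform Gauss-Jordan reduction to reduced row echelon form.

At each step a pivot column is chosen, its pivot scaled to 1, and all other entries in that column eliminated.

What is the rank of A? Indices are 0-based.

[1] R0 /= 4  ⇒  (1, 6, 10)
[2] R1 /= 9  ⇒  (0, 1, 10)
     R0 -= 6·R1  ⇒  (1, 0, 2)

rank = 2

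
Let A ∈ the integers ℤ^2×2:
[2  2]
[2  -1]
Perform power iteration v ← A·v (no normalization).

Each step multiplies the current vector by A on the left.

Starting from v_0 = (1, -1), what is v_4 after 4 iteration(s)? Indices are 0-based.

v_0 = (1, -1).
v_1 = A·v_0 = (0, 3).
v_2 = A·v_1 = (6, -3).
v_3 = A·v_2 = (6, 15).
v_4 = A·v_3 = (42, -3).

v_4 = (42, -3)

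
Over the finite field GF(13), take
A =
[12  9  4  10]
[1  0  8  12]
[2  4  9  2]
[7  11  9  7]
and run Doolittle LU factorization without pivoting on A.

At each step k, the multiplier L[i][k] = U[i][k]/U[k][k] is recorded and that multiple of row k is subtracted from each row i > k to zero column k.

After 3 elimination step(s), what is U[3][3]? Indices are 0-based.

U[3][3] = 3

[col 0] pivot 12
  R1 -= 12*R0 → (0, 9, 12, 9)  (L[1][0] := 12)
  R2 -= 11*R0 → (0, 9, 4, 9)  (L[2][0] := 11)
  R3 -= 6*R0 → (0, 9, 11, 12)  (L[3][0] := 6)
[col 1] pivot 9
  R2 -= 1*R1 → (0, 0, 5, 0)  (L[2][1] := 1)
  R3 -= 1*R1 → (0, 0, 12, 3)  (L[3][1] := 1)
[col 2] pivot 5
  R3 -= 5*R2 → (0, 0, 0, 3)  (L[3][2] := 5)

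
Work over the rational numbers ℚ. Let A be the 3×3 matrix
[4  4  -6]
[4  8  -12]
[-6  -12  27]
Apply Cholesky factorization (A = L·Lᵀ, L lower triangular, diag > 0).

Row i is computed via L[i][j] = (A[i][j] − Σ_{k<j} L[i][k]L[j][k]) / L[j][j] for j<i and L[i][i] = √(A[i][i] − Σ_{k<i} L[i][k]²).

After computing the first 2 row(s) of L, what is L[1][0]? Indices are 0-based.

L[1][0] = 2

Step 1: L[0][0] = √(4) = 2.
  L[1][0] = (4) / L[0][0] = 2.
Step 2: L[1][1] = √(4) = 2.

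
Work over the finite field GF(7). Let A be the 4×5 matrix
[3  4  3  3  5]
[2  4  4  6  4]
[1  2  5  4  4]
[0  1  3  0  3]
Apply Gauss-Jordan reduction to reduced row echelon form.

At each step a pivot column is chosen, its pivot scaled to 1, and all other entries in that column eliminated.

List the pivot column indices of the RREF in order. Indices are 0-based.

step 1: normalize row 0 (÷3) = (1, 6, 1, 1, 4)
  row 1: subtract 2×row0 = (0, 6, 2, 4, 3)
  row 2: subtract 1×row0 = (0, 3, 4, 3, 0)
step 2: normalize row 1 (÷6) = (0, 1, 5, 3, 4)
  row 0: subtract 6×row1 = (1, 0, 6, 4, 1)
  row 2: subtract 3×row1 = (0, 0, 3, 1, 2)
  row 3: subtract 1×row1 = (0, 0, 5, 4, 6)
step 3: normalize row 2 (÷3) = (0, 0, 1, 5, 3)
  row 0: subtract 6×row2 = (1, 0, 0, 2, 4)
  row 1: subtract 5×row2 = (0, 1, 0, 6, 3)
  row 3: subtract 5×row2 = (0, 0, 0, 0, 5)
skip col 3 (zero from row 3)
step 4: normalize row 3 (÷5) = (0, 0, 0, 0, 1)
  row 0: subtract 4×row3 = (1, 0, 0, 2, 0)
  row 1: subtract 3×row3 = (0, 1, 0, 6, 0)
  row 2: subtract 3×row3 = (0, 0, 1, 5, 0)

pivot columns: 0, 1, 2, 4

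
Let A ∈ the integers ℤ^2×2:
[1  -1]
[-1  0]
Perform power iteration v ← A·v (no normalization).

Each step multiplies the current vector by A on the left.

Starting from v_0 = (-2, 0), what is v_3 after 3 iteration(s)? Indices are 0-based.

v_3 = (-6, 4)

v_0 = (-2, 0).
v_1 = A·v_0 = (-2, 2).
v_2 = A·v_1 = (-4, 2).
v_3 = A·v_2 = (-6, 4).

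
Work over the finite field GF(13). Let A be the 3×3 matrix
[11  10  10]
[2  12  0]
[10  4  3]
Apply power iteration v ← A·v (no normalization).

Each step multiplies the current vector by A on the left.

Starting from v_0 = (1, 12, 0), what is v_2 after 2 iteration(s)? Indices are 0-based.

v_2 = (10, 12, 1)

v_0 = (1, 12, 0).
v_1 = A·v_0 = (1, 3, 6).
v_2 = A·v_1 = (10, 12, 1).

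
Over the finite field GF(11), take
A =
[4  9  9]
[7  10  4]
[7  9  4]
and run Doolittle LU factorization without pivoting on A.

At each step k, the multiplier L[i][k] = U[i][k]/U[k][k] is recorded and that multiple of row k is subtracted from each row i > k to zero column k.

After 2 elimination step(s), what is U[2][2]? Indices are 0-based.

Step 1: pivot at (0,0) is 4.
  row1 ← row1 − (10)·row0  ⇒  L[1][0]=10, U row1=(0, 8, 2)
  row2 ← row2 − (10)·row0  ⇒  L[2][0]=10, U row2=(0, 7, 2)
Step 2: pivot at (1,1) is 8.
  row2 ← row2 − (5)·row1  ⇒  L[2][1]=5, U row2=(0, 0, 3)

U[2][2] = 3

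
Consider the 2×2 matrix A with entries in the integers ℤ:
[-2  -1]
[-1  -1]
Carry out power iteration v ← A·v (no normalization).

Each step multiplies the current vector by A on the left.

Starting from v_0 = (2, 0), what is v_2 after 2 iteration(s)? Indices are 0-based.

v_2 = (10, 6)

v_0 = (2, 0).
v_1 = A·v_0 = (-4, -2).
v_2 = A·v_1 = (10, 6).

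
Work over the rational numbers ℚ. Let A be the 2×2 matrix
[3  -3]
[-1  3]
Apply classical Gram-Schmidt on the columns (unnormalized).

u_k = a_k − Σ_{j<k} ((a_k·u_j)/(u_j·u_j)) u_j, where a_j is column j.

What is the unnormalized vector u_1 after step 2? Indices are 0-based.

Step 1: u_0 = a_0 = (3, -1).
Step 2: u_1 = a_1 − (-6/5)·u_0 = (3/5, 9/5).

u_1 = (3/5, 9/5)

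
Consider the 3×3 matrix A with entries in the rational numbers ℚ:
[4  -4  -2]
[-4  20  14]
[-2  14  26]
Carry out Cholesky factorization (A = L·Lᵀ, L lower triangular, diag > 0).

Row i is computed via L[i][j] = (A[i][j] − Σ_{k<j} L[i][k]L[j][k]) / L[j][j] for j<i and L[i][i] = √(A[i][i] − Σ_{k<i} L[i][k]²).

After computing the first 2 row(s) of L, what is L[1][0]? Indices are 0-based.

L[1][0] = -2

Step 1: L[0][0] = √(4) = 2.
  L[1][0] = (-4) / L[0][0] = -2.
Step 2: L[1][1] = √(16) = 4.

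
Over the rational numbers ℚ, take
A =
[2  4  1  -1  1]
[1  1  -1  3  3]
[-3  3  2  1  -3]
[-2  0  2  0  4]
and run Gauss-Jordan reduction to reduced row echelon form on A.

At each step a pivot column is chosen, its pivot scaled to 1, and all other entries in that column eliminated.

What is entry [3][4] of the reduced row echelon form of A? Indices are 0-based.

[1] R0 /= 2  ⇒  (1, 2, 1/2, -1/2, 1/2)
     R1 -= 1·R0  ⇒  (0, -1, -3/2, 7/2, 5/2)
     R2 -= -3·R0  ⇒  (0, 9, 7/2, -1/2, -3/2)
     R3 -= -2·R0  ⇒  (0, 4, 3, -1, 5)
[2] R1 /= -1  ⇒  (0, 1, 3/2, -7/2, -5/2)
     R0 -= 2·R1  ⇒  (1, 0, -5/2, 13/2, 11/2)
     R2 -= 9·R1  ⇒  (0, 0, -10, 31, 21)
     R3 -= 4·R1  ⇒  (0, 0, -3, 13, 15)
[3] R2 /= -10  ⇒  (0, 0, 1, -31/10, -21/10)
     R0 -= -5/2·R2  ⇒  (1, 0, 0, -5/4, 1/4)
     R1 -= 3/2·R2  ⇒  (0, 1, 0, 23/20, 13/20)
     R3 -= -3·R2  ⇒  (0, 0, 0, 37/10, 87/10)
[4] R3 /= 37/10  ⇒  (0, 0, 0, 1, 87/37)
     R0 -= -5/4·R3  ⇒  (1, 0, 0, 0, 118/37)
     R1 -= 23/20·R3  ⇒  (0, 1, 0, 0, -76/37)
     R2 -= -31/10·R3  ⇒  (0, 0, 1, 0, 192/37)

M[3][4] = 87/37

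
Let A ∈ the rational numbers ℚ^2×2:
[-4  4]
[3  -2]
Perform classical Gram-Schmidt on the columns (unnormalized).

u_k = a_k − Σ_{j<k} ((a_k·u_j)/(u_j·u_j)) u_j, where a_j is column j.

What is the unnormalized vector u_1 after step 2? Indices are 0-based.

Step 1: u_0 = a_0 = (-4, 3).
Step 2: u_1 = a_1 − (-22/25)·u_0 = (12/25, 16/25).

u_1 = (12/25, 16/25)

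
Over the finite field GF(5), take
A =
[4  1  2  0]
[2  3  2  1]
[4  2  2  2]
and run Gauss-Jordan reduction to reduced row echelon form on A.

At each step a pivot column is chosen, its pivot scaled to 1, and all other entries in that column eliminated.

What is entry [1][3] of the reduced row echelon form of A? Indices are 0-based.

[1] R0 /= 4  ⇒  (1, 4, 3, 0)
     R1 -= 2·R0  ⇒  (0, 0, 1, 1)
     R2 -= 4·R0  ⇒  (0, 1, 0, 2)
[2] R1 <-> R2
[2] R1 /= 1  ⇒  (0, 1, 0, 2)
     R0 -= 4·R1  ⇒  (1, 0, 3, 2)
[3] R2 /= 1  ⇒  (0, 0, 1, 1)
     R0 -= 3·R2  ⇒  (1, 0, 0, 4)

M[1][3] = 2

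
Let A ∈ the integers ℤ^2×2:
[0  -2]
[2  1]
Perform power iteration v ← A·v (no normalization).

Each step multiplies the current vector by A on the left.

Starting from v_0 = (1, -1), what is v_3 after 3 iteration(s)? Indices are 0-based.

v_3 = (-10, 1)

v_0 = (1, -1).
v_1 = A·v_0 = (2, 1).
v_2 = A·v_1 = (-2, 5).
v_3 = A·v_2 = (-10, 1).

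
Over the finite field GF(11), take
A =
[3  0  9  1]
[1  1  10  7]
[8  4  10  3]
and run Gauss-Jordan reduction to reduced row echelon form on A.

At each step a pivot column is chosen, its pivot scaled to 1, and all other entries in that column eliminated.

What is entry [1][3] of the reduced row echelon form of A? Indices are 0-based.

pivot(0,0)=3: scale R0 → (1, 0, 3, 4)
  clear (1,0): R1 −= (1)R0 → (0, 1, 7, 3)
  clear (2,0): R2 −= (8)R0 → (0, 4, 8, 4)
pivot(1,1)=1: scale R1 → (0, 1, 7, 3)
  clear (2,1): R2 −= (4)R1 → (0, 0, 2, 3)
pivot(2,2)=2: scale R2 → (0, 0, 1, 7)
  clear (0,2): R0 −= (3)R2 → (1, 0, 0, 5)
  clear (1,2): R1 −= (7)R2 → (0, 1, 0, 9)

M[1][3] = 9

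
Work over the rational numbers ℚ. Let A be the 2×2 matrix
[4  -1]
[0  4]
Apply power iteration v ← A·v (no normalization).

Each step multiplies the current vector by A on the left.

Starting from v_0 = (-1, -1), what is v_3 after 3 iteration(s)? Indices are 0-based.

v_0 = (-1, -1).
v_1 = A·v_0 = (-3, -4).
v_2 = A·v_1 = (-8, -16).
v_3 = A·v_2 = (-16, -64).

v_3 = (-16, -64)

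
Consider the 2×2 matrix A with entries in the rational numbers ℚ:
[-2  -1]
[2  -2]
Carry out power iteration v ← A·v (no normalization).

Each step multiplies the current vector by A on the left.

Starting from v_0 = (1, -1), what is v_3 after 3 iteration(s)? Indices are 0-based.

v_3 = (14, 16)

v_0 = (1, -1).
v_1 = A·v_0 = (-1, 4).
v_2 = A·v_1 = (-2, -10).
v_3 = A·v_2 = (14, 16).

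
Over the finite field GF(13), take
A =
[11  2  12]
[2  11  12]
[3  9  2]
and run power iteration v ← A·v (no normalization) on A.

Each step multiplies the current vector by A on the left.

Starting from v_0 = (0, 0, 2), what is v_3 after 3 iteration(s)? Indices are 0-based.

v_3 = (3, 3, 11)

v_0 = (0, 0, 2).
v_1 = A·v_0 = (11, 11, 4).
v_2 = A·v_1 = (9, 9, 10).
v_3 = A·v_2 = (3, 3, 11).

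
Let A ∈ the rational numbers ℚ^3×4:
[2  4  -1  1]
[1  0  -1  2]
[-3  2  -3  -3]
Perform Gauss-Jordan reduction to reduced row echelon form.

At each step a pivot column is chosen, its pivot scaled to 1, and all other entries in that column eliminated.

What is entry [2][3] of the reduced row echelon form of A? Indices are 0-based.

pivot(0,0)=2: scale R0 → (1, 2, -1/2, 1/2)
  clear (1,0): R1 −= (1)R0 → (0, -2, -1/2, 3/2)
  clear (2,0): R2 −= (-3)R0 → (0, 8, -9/2, -3/2)
pivot(1,1)=-2: scale R1 → (0, 1, 1/4, -3/4)
  clear (0,1): R0 −= (2)R1 → (1, 0, -1, 2)
  clear (2,1): R2 −= (8)R1 → (0, 0, -13/2, 9/2)
pivot(2,2)=-13/2: scale R2 → (0, 0, 1, -9/13)
  clear (0,2): R0 −= (-1)R2 → (1, 0, 0, 17/13)
  clear (1,2): R1 −= (1/4)R2 → (0, 1, 0, -15/26)

M[2][3] = -9/13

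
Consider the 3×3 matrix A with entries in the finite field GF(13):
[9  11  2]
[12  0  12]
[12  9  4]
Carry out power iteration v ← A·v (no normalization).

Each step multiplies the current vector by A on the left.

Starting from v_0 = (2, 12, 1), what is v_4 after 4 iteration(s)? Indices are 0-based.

v_0 = (2, 12, 1).
v_1 = A·v_0 = (9, 10, 6).
v_2 = A·v_1 = (8, 11, 1).
v_3 = A·v_2 = (0, 4, 4).
v_4 = A·v_3 = (0, 9, 0).

v_4 = (0, 9, 0)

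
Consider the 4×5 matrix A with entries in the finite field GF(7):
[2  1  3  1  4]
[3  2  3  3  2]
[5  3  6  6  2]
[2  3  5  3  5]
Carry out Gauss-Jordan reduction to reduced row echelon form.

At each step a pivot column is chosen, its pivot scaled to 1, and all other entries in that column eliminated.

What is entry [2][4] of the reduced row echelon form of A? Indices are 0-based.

step 1: normalize row 0 (÷2) = (1, 4, 5, 4, 2)
  row 1: subtract 3×row0 = (0, 4, 2, 5, 3)
  row 2: subtract 5×row0 = (0, 4, 2, 0, 6)
  row 3: subtract 2×row0 = (0, 2, 2, 2, 1)
step 2: normalize row 1 (÷4) = (0, 1, 4, 3, 6)
  row 0: subtract 4×row1 = (1, 0, 3, 6, 6)
  row 2: subtract 4×row1 = (0, 0, 0, 2, 3)
  row 3: subtract 2×row1 = (0, 0, 1, 3, 3)
step 3: exchange rows 2,3
step 3: normalize row 2 (÷1) = (0, 0, 1, 3, 3)
  row 0: subtract 3×row2 = (1, 0, 0, 4, 4)
  row 1: subtract 4×row2 = (0, 1, 0, 5, 1)
step 4: normalize row 3 (÷2) = (0, 0, 0, 1, 5)
  row 0: subtract 4×row3 = (1, 0, 0, 0, 5)
  row 1: subtract 5×row3 = (0, 1, 0, 0, 4)
  row 2: subtract 3×row3 = (0, 0, 1, 0, 2)

M[2][4] = 2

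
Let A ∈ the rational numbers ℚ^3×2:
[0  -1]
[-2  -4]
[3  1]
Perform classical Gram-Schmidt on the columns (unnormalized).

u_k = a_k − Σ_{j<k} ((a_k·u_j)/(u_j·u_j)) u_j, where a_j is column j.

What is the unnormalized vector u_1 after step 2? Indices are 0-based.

u_1 = (-1, -30/13, -20/13)

Step 1: u_0 = a_0 = (0, -2, 3).
Step 2: u_1 = a_1 − (11/13)·u_0 = (-1, -30/13, -20/13).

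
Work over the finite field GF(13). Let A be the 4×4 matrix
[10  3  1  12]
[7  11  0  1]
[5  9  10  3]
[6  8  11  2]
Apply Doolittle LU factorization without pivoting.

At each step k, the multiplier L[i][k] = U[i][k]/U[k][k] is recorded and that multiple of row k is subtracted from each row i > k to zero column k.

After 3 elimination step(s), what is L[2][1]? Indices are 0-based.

L[2][1] = 8

[col 0] pivot 10
  R1 -= 2*R0 → (0, 5, 11, 3)  (L[1][0] := 2)
  R2 -= 7*R0 → (0, 1, 3, 10)  (L[2][0] := 7)
  R3 -= 11*R0 → (0, 1, 0, 0)  (L[3][0] := 11)
[col 1] pivot 5
  R2 -= 8*R1 → (0, 0, 6, 12)  (L[2][1] := 8)
  R3 -= 8*R1 → (0, 0, 3, 2)  (L[3][1] := 8)
[col 2] pivot 6
  R3 -= 7*R2 → (0, 0, 0, 9)  (L[3][2] := 7)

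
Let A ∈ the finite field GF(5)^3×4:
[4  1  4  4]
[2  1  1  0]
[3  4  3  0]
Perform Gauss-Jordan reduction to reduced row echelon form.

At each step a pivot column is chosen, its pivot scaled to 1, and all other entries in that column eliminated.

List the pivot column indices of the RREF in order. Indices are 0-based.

[1] R0 /= 4  ⇒  (1, 4, 1, 1)
     R1 -= 2·R0  ⇒  (0, 3, 4, 3)
     R2 -= 3·R0  ⇒  (0, 2, 0, 2)
[2] R1 /= 3  ⇒  (0, 1, 3, 1)
     R0 -= 4·R1  ⇒  (1, 0, 4, 2)
     R2 -= 2·R1  ⇒  (0, 0, 4, 0)
[3] R2 /= 4  ⇒  (0, 0, 1, 0)
     R0 -= 4·R2  ⇒  (1, 0, 0, 2)
     R1 -= 3·R2  ⇒  (0, 1, 0, 1)

pivot columns: 0, 1, 2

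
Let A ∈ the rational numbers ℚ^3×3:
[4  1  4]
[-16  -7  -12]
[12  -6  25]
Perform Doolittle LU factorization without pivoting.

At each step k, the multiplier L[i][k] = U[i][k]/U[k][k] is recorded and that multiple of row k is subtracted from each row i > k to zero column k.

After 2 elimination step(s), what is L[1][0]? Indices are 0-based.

k=0: U[0][0]=4
  eliminate (1,0): mult=-4, new row 1: (0, -3, 4); set L[1][0]=-4
  eliminate (2,0): mult=3, new row 2: (0, -9, 13); set L[2][0]=3
k=1: U[1][1]=-3
  eliminate (2,1): mult=3, new row 2: (0, 0, 1); set L[2][1]=3

L[1][0] = -4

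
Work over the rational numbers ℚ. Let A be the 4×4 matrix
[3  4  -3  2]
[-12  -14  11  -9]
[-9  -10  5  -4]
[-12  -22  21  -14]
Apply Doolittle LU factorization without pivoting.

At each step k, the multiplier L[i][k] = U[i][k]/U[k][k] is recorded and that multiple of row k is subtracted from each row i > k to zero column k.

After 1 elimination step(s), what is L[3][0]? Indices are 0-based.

k=0: U[0][0]=3
  eliminate (1,0): mult=-4, new row 1: (0, 2, -1, -1); set L[1][0]=-4
  eliminate (2,0): mult=-3, new row 2: (0, 2, -4, 2); set L[2][0]=-3
  eliminate (3,0): mult=-4, new row 3: (0, -6, 9, -6); set L[3][0]=-4

L[3][0] = -4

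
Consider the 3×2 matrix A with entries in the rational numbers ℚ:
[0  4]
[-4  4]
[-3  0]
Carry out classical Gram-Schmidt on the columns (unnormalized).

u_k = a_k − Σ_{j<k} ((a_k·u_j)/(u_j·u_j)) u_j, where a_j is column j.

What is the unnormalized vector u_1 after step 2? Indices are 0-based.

u_1 = (4, 36/25, -48/25)

Step 1: u_0 = a_0 = (0, -4, -3).
Step 2: u_1 = a_1 − (-16/25)·u_0 = (4, 36/25, -48/25).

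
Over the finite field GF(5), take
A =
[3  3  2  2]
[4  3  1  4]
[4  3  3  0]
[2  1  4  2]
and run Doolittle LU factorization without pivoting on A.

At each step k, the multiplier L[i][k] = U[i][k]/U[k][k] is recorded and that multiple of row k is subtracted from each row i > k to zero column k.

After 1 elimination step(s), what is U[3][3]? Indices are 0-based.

[col 0] pivot 3
  R1 -= 3*R0 → (0, 4, 0, 3)  (L[1][0] := 3)
  R2 -= 3*R0 → (0, 4, 2, 4)  (L[2][0] := 3)
  R3 -= 4*R0 → (0, 4, 1, 4)  (L[3][0] := 4)

U[3][3] = 4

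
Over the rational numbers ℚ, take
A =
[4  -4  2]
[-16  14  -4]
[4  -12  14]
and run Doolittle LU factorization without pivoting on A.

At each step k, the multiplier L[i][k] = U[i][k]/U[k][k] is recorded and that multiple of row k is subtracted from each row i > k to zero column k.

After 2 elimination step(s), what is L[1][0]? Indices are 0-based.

Step 1: pivot at (0,0) is 4.
  row1 ← row1 − (-4)·row0  ⇒  L[1][0]=-4, U row1=(0, -2, 4)
  row2 ← row2 − (1)·row0  ⇒  L[2][0]=1, U row2=(0, -8, 12)
Step 2: pivot at (1,1) is -2.
  row2 ← row2 − (4)·row1  ⇒  L[2][1]=4, U row2=(0, 0, -4)

L[1][0] = -4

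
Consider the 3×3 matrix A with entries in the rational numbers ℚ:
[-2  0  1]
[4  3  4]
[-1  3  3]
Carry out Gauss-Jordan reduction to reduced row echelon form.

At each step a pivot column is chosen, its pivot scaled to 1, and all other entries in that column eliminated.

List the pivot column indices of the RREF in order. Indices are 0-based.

pivot columns: 0, 1, 2

step 1: normalize row 0 (÷-2) = (1, 0, -1/2)
  row 1: subtract 4×row0 = (0, 3, 6)
  row 2: subtract -1×row0 = (0, 3, 5/2)
step 2: normalize row 1 (÷3) = (0, 1, 2)
  row 2: subtract 3×row1 = (0, 0, -7/2)
step 3: normalize row 2 (÷-7/2) = (0, 0, 1)
  row 0: subtract -1/2×row2 = (1, 0, 0)
  row 1: subtract 2×row2 = (0, 1, 0)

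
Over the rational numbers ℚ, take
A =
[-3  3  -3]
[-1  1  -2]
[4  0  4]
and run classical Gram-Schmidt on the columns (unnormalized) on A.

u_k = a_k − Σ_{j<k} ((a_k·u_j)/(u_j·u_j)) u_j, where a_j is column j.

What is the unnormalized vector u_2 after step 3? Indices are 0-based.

u_2 = (3/10, -9/10, 0)

Step 1: u_0 = a_0 = (-3, -1, 4).
Step 2: u_1 = a_1 − (-5/13)·u_0 = (24/13, 8/13, 20/13).
Step 3: u_2 = a_2 − (27/26)·u_0 − (-1/10)·u_1 = (3/10, -9/10, 0).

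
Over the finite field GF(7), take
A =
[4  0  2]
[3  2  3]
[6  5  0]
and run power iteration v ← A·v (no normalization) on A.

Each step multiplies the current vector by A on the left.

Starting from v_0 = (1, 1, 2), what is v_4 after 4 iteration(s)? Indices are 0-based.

v_0 = (1, 1, 2).
v_1 = A·v_0 = (1, 4, 4).
v_2 = A·v_1 = (5, 2, 5).
v_3 = A·v_2 = (2, 6, 5).
v_4 = A·v_3 = (4, 5, 0).

v_4 = (4, 5, 0)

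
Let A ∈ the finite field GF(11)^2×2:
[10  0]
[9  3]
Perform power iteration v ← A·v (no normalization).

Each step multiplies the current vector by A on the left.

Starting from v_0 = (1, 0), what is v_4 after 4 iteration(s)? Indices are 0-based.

v_0 = (1, 0).
v_1 = A·v_0 = (10, 9).
v_2 = A·v_1 = (1, 7).
v_3 = A·v_2 = (10, 8).
v_4 = A·v_3 = (1, 4).

v_4 = (1, 4)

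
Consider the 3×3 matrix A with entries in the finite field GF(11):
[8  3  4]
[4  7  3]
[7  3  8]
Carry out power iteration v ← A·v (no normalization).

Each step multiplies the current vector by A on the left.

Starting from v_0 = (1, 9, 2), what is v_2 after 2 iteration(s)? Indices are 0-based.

v_2 = (4, 8, 7)

v_0 = (1, 9, 2).
v_1 = A·v_0 = (10, 7, 6).
v_2 = A·v_1 = (4, 8, 7).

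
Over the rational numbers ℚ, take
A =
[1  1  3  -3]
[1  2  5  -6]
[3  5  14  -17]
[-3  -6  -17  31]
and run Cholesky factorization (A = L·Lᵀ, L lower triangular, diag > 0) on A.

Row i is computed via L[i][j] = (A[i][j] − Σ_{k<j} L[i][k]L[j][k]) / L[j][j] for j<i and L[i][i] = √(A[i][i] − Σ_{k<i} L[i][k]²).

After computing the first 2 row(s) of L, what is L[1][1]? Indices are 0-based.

L[1][1] = 1

Step 1: L[0][0] = √(1) = 1.
  L[1][0] = (1) / L[0][0] = 1.
Step 2: L[1][1] = √(1) = 1.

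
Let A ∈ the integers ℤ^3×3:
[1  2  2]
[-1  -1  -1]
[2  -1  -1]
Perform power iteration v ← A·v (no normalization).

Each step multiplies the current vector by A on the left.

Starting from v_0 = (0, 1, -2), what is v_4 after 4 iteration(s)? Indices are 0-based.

v_4 = (18, -4, -34)

v_0 = (0, 1, -2).
v_1 = A·v_0 = (-2, 1, 1).
v_2 = A·v_1 = (2, 0, -6).
v_3 = A·v_2 = (-10, 4, 10).
v_4 = A·v_3 = (18, -4, -34).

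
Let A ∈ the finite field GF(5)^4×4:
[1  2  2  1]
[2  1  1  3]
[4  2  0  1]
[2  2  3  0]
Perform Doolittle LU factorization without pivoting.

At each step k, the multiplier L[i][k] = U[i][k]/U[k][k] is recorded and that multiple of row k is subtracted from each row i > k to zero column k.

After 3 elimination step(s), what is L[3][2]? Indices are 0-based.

k=0: U[0][0]=1
  eliminate (1,0): mult=2, new row 1: (0, 2, 2, 1); set L[1][0]=2
  eliminate (2,0): mult=4, new row 2: (0, 4, 2, 2); set L[2][0]=4
  eliminate (3,0): mult=2, new row 3: (0, 3, 4, 3); set L[3][0]=2
k=1: U[1][1]=2
  eliminate (2,1): mult=2, new row 2: (0, 0, 3, 0); set L[2][1]=2
  eliminate (3,1): mult=4, new row 3: (0, 0, 1, 4); set L[3][1]=4
k=2: U[2][2]=3
  eliminate (3,2): mult=2, new row 3: (0, 0, 0, 4); set L[3][2]=2

L[3][2] = 2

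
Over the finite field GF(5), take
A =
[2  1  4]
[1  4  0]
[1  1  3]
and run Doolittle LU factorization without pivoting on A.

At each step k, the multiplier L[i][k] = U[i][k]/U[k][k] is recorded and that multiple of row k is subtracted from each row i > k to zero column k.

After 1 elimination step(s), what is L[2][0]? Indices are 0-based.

L[2][0] = 3

[col 0] pivot 2
  R1 -= 3*R0 → (0, 1, 3)  (L[1][0] := 3)
  R2 -= 3*R0 → (0, 3, 1)  (L[2][0] := 3)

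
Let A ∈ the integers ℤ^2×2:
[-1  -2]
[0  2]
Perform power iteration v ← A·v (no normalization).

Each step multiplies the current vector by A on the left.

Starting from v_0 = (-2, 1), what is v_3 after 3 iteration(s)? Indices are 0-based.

v_0 = (-2, 1).
v_1 = A·v_0 = (0, 2).
v_2 = A·v_1 = (-4, 4).
v_3 = A·v_2 = (-4, 8).

v_3 = (-4, 8)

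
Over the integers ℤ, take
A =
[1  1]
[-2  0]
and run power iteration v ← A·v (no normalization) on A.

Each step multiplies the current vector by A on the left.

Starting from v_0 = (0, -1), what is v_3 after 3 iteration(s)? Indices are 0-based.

v_3 = (1, 2)

v_0 = (0, -1).
v_1 = A·v_0 = (-1, 0).
v_2 = A·v_1 = (-1, 2).
v_3 = A·v_2 = (1, 2).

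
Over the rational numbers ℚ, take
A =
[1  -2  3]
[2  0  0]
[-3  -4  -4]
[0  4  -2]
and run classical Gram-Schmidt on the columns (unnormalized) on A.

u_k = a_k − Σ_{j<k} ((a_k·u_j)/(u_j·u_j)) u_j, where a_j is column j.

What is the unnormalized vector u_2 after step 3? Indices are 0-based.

u_2 = (112/101, -260/101, -136/101, -80/101)

Step 1: u_0 = a_0 = (1, 2, -3, 0).
Step 2: u_1 = a_1 − (5/7)·u_0 = (-19/7, -10/7, -13/7, 4).
Step 3: u_2 = a_2 − (15/14)·u_0 − (-61/202)·u_1 = (112/101, -260/101, -136/101, -80/101).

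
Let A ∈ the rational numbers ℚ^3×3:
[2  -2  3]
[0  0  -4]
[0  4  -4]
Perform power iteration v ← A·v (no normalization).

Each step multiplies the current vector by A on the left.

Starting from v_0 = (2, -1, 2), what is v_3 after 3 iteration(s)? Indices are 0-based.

v_3 = (-40, -64, 128)

v_0 = (2, -1, 2).
v_1 = A·v_0 = (12, -8, -12).
v_2 = A·v_1 = (4, 48, 16).
v_3 = A·v_2 = (-40, -64, 128).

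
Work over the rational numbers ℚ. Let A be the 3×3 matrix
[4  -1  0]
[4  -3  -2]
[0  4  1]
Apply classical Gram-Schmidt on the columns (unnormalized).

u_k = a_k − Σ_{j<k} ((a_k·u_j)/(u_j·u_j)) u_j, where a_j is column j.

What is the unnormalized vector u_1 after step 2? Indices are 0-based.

Step 1: u_0 = a_0 = (4, 4, 0).
Step 2: u_1 = a_1 − (-1/2)·u_0 = (1, -1, 4).

u_1 = (1, -1, 4)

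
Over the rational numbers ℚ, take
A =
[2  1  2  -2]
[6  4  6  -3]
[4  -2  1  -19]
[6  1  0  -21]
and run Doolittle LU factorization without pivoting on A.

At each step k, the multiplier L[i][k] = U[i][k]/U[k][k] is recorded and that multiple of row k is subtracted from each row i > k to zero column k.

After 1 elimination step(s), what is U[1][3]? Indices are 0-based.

U[1][3] = 3

[col 0] pivot 2
  R1 -= 3*R0 → (0, 1, 0, 3)  (L[1][0] := 3)
  R2 -= 2*R0 → (0, -4, -3, -15)  (L[2][0] := 2)
  R3 -= 3*R0 → (0, -2, -6, -15)  (L[3][0] := 3)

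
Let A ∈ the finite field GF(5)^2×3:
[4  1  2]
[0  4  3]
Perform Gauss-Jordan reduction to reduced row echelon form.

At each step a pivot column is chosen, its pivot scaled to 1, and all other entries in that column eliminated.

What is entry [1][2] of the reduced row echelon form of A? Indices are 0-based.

pivot(0,0)=4: scale R0 → (1, 4, 3)
pivot(1,1)=4: scale R1 → (0, 1, 2)
  clear (0,1): R0 −= (4)R1 → (1, 0, 0)

M[1][2] = 2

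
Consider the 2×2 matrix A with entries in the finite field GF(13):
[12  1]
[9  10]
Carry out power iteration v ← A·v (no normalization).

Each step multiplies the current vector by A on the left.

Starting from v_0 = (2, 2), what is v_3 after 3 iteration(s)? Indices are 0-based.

v_0 = (2, 2).
v_1 = A·v_0 = (0, 12).
v_2 = A·v_1 = (12, 3).
v_3 = A·v_2 = (4, 8).

v_3 = (4, 8)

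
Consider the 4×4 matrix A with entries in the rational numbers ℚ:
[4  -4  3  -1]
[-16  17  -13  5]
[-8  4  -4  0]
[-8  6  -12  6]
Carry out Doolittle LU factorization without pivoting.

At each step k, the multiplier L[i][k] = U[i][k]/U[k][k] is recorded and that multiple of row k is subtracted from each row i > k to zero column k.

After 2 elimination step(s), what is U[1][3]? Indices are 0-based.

[col 0] pivot 4
  R1 -= -4*R0 → (0, 1, -1, 1)  (L[1][0] := -4)
  R2 -= -2*R0 → (0, -4, 2, -2)  (L[2][0] := -2)
  R3 -= -2*R0 → (0, -2, -6, 4)  (L[3][0] := -2)
[col 1] pivot 1
  R2 -= -4*R1 → (0, 0, -2, 2)  (L[2][1] := -4)
  R3 -= -2*R1 → (0, 0, -8, 6)  (L[3][1] := -2)

U[1][3] = 1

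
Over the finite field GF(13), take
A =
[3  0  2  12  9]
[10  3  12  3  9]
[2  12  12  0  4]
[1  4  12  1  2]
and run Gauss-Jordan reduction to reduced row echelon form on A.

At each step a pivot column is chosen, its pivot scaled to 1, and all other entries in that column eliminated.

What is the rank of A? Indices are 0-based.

rank = 4

pivot(0,0)=3: scale R0 → (1, 0, 5, 4, 3)
  clear (1,0): R1 −= (10)R0 → (0, 3, 1, 2, 5)
  clear (2,0): R2 −= (2)R0 → (0, 12, 2, 5, 11)
  clear (3,0): R3 −= (1)R0 → (0, 4, 7, 10, 12)
pivot(1,1)=3: scale R1 → (0, 1, 9, 5, 6)
  clear (2,1): R2 −= (12)R1 → (0, 0, 11, 10, 4)
  clear (3,1): R3 −= (4)R1 → (0, 0, 10, 3, 1)
pivot(2,2)=11: scale R2 → (0, 0, 1, 8, 11)
  clear (0,2): R0 −= (5)R2 → (1, 0, 0, 3, 0)
  clear (1,2): R1 −= (9)R2 → (0, 1, 0, 11, 11)
  clear (3,2): R3 −= (10)R2 → (0, 0, 0, 1, 8)
pivot(3,3)=1: scale R3 → (0, 0, 0, 1, 8)
  clear (0,3): R0 −= (3)R3 → (1, 0, 0, 0, 2)
  clear (1,3): R1 −= (11)R3 → (0, 1, 0, 0, 1)
  clear (2,3): R2 −= (8)R3 → (0, 0, 1, 0, 12)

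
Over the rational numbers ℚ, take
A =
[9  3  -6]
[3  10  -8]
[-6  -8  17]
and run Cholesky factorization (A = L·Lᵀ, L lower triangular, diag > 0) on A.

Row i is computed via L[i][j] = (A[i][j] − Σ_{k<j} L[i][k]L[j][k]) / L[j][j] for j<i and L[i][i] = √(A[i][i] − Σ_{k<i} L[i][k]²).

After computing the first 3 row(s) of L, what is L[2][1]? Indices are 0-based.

L[2][1] = -2

Step 1: L[0][0] = √(9) = 3.
  L[1][0] = (3) / L[0][0] = 1.
Step 2: L[1][1] = √(9) = 3.
  L[2][0] = (-6) / L[0][0] = -2.
  L[2][1] = (-6) / L[1][1] = -2.
Step 3: L[2][2] = √(9) = 3.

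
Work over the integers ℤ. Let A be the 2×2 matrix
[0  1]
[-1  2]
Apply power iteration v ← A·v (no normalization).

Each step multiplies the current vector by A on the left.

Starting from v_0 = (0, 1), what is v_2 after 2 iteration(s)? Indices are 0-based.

v_2 = (2, 3)

v_0 = (0, 1).
v_1 = A·v_0 = (1, 2).
v_2 = A·v_1 = (2, 3).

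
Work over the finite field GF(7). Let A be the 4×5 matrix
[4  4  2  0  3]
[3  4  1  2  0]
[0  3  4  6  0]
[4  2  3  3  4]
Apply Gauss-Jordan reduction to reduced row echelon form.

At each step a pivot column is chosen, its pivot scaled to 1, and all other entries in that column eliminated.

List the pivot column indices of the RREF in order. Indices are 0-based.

pivot columns: 0, 1, 2

[1] R0 /= 4  ⇒  (1, 1, 4, 0, 6)
     R1 -= 3·R0  ⇒  (0, 1, 3, 2, 3)
     R3 -= 4·R0  ⇒  (0, 5, 1, 3, 1)
[2] R1 /= 1  ⇒  (0, 1, 3, 2, 3)
     R0 -= 1·R1  ⇒  (1, 0, 1, 5, 3)
     R2 -= 3·R1  ⇒  (0, 0, 2, 0, 5)
     R3 -= 5·R1  ⇒  (0, 0, 0, 0, 0)
[3] R2 /= 2  ⇒  (0, 0, 1, 0, 6)
     R0 -= 1·R2  ⇒  (1, 0, 0, 5, 4)
     R1 -= 3·R2  ⇒  (0, 1, 0, 2, 6)
column 3 empty below row 3
column 4 empty below row 3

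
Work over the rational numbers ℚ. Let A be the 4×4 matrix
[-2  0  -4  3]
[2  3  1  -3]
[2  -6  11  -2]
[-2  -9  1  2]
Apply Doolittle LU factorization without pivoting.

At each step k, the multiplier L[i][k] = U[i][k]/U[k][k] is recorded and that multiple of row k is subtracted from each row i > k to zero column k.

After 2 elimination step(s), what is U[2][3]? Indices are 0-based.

U[2][3] = 1

k=0: U[0][0]=-2
  eliminate (1,0): mult=-1, new row 1: (0, 3, -3, 0); set L[1][0]=-1
  eliminate (2,0): mult=-1, new row 2: (0, -6, 7, 1); set L[2][0]=-1
  eliminate (3,0): mult=1, new row 3: (0, -9, 5, -1); set L[3][0]=1
k=1: U[1][1]=3
  eliminate (2,1): mult=-2, new row 2: (0, 0, 1, 1); set L[2][1]=-2
  eliminate (3,1): mult=-3, new row 3: (0, 0, -4, -1); set L[3][1]=-3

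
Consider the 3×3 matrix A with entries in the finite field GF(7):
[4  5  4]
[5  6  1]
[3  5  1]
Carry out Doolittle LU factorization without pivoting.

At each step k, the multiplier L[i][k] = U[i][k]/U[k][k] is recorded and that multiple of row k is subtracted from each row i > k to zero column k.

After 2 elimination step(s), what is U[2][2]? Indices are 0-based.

Step 1: pivot at (0,0) is 4.
  row1 ← row1 − (3)·row0  ⇒  L[1][0]=3, U row1=(0, 5, 3)
  row2 ← row2 − (6)·row0  ⇒  L[2][0]=6, U row2=(0, 3, 5)
Step 2: pivot at (1,1) is 5.
  row2 ← row2 − (2)·row1  ⇒  L[2][1]=2, U row2=(0, 0, 6)

U[2][2] = 6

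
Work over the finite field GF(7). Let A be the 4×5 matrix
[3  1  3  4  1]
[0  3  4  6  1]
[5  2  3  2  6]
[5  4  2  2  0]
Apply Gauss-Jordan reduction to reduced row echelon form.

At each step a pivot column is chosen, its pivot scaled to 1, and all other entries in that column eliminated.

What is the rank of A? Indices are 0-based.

step 1: normalize row 0 (÷3) = (1, 5, 1, 6, 5)
  row 2: subtract 5×row0 = (0, 5, 5, 0, 2)
  row 3: subtract 5×row0 = (0, 0, 4, 0, 3)
step 2: normalize row 1 (÷3) = (0, 1, 6, 2, 5)
  row 0: subtract 5×row1 = (1, 0, 6, 3, 1)
  row 2: subtract 5×row1 = (0, 0, 3, 4, 5)
step 3: normalize row 2 (÷3) = (0, 0, 1, 6, 4)
  row 0: subtract 6×row2 = (1, 0, 0, 2, 5)
  row 1: subtract 6×row2 = (0, 1, 0, 1, 2)
  row 3: subtract 4×row2 = (0, 0, 0, 4, 1)
step 4: normalize row 3 (÷4) = (0, 0, 0, 1, 2)
  row 0: subtract 2×row3 = (1, 0, 0, 0, 1)
  row 1: subtract 1×row3 = (0, 1, 0, 0, 0)
  row 2: subtract 6×row3 = (0, 0, 1, 0, 6)

rank = 4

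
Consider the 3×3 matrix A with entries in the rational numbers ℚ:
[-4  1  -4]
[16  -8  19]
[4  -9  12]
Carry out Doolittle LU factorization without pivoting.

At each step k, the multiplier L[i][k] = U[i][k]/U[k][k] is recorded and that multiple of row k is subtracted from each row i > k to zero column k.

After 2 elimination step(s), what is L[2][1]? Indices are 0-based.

Step 1: pivot at (0,0) is -4.
  row1 ← row1 − (-4)·row0  ⇒  L[1][0]=-4, U row1=(0, -4, 3)
  row2 ← row2 − (-1)·row0  ⇒  L[2][0]=-1, U row2=(0, -8, 8)
Step 2: pivot at (1,1) is -4.
  row2 ← row2 − (2)·row1  ⇒  L[2][1]=2, U row2=(0, 0, 2)

L[2][1] = 2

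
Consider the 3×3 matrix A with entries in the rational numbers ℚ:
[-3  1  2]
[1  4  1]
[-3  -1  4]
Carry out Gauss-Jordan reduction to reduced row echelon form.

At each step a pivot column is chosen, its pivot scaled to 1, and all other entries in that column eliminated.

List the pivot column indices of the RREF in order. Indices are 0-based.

pivot columns: 0, 1, 2

[1] R0 /= -3  ⇒  (1, -1/3, -2/3)
     R1 -= 1·R0  ⇒  (0, 13/3, 5/3)
     R2 -= -3·R0  ⇒  (0, -2, 2)
[2] R1 /= 13/3  ⇒  (0, 1, 5/13)
     R0 -= -1/3·R1  ⇒  (1, 0, -7/13)
     R2 -= -2·R1  ⇒  (0, 0, 36/13)
[3] R2 /= 36/13  ⇒  (0, 0, 1)
     R0 -= -7/13·R2  ⇒  (1, 0, 0)
     R1 -= 5/13·R2  ⇒  (0, 1, 0)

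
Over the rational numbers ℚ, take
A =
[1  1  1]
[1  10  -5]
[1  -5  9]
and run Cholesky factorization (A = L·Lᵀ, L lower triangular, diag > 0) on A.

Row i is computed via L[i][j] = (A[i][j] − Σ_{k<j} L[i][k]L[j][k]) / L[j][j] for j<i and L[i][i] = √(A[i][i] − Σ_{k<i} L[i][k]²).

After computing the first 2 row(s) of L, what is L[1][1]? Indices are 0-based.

L[1][1] = 3

Step 1: L[0][0] = √(1) = 1.
  L[1][0] = (1) / L[0][0] = 1.
Step 2: L[1][1] = √(9) = 3.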